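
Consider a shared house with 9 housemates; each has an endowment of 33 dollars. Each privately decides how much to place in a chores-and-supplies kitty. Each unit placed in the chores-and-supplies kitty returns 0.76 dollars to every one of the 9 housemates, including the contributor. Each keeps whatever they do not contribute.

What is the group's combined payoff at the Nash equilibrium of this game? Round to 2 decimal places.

297.00 dollars

The private return per contributed unit is 0.76 < 1, so contributing 0 is dominant for every player. At the Nash equilibrium everyone keeps their 33, and the group total is 9 × 33 = 297.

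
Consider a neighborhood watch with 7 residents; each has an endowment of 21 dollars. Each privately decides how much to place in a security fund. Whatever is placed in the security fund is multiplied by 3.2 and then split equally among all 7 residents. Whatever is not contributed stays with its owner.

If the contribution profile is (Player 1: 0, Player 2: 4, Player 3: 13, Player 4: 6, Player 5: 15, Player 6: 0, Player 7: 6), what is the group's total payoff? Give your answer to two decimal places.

Total contributed: 0 + 4 + 13 + 6 + 15 + 0 + 6 = 44; total kept: 7 × 21 − 44 = 103.
The security fund pays out 3.2 × 44 = 140.80 in aggregate.
Group total = 103 + 140.80 = 243.80.

243.80 dollars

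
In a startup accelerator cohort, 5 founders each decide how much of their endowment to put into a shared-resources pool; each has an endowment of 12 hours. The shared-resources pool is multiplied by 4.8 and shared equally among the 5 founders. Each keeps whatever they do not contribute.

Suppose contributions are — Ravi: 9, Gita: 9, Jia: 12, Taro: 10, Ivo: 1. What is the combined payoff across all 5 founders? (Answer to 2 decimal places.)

Total contributed: 9 + 9 + 12 + 10 + 1 = 41; total kept: 5 × 12 − 41 = 19.
The shared-resources pool pays out 4.8 × 41 = 196.80 in aggregate.
Group total = 19 + 196.80 = 215.80.

215.80 hours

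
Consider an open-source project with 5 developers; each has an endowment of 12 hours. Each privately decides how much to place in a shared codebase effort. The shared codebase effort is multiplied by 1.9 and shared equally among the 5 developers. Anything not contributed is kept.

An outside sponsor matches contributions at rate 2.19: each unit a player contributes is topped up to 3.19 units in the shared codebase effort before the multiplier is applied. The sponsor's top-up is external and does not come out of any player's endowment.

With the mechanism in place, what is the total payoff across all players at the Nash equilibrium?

363.66 hours

The effective private return per unit is now 1.9 × 3.19 / 5 = 1.2122 > 1, so every player's dominant strategy flips to full contribution.
At the Nash equilibrium everyone contributes 12. Group total payoff = 1.9 × 3.19 × 60 = 363.66.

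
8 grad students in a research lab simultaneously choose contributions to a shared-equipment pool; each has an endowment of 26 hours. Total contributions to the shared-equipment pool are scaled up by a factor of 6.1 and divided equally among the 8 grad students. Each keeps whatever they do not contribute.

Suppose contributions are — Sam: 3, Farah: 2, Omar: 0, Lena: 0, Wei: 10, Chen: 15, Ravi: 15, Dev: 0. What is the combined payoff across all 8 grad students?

Total contributed: 3 + 2 + 0 + 0 + 10 + 15 + 15 + 0 = 45; total kept: 8 × 26 − 45 = 163.
The shared-equipment pool pays out 6.1 × 45 = 274.50 in aggregate.
Group total = 163 + 274.50 = 437.50.

437.50 hours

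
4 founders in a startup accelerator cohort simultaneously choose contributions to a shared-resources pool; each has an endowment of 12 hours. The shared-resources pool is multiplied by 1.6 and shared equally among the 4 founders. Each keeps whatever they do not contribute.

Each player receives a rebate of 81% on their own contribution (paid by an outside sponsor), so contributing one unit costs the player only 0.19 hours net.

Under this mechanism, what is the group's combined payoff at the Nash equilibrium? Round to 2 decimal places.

115.68 hours

With the mechanism, a contributed unit returns (1.6/4) / 0.19 = 2.1053 per unit of net cost to the contributor — now above 1 — so contributing fully is weakly dominant for every player.
So the Nash equilibrium is full contribution by all 4; the group earns 4 × (12 × 0.81 + 1.6 × 12) = 115.68.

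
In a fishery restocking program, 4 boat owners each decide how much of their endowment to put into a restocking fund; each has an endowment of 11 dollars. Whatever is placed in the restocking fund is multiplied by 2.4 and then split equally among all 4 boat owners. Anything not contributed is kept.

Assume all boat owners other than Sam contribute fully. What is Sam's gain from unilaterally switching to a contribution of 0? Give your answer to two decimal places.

4.40 dollars

Switching from a contribution of 11 to 0 lets Sam keep an extra 11 dollars, but lowers the restocking fund by 11, which costs Sam their own share of that drop: 2.4/4 × 11 = 6.60.
Net gain = 11 − 6.60 = 4.40. The private return per contributed unit (0.6000) is below 1, so free-riding is indeed the best response regardless of what the others do.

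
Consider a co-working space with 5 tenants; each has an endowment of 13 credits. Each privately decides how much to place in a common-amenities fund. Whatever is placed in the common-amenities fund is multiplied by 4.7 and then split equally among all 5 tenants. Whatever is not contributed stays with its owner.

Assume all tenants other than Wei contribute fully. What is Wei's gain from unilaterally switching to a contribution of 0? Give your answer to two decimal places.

Switching from a contribution of 13 to 0 lets Wei keep an extra 13 credits, but lowers the common-amenities fund by 13, which costs Wei their own share of that drop: 4.7/5 × 13 = 12.22.
Net gain = 13 − 12.22 = 0.78. The private return per contributed unit (0.9400) is below 1, so free-riding is indeed the best response regardless of what the others do.

0.78 credits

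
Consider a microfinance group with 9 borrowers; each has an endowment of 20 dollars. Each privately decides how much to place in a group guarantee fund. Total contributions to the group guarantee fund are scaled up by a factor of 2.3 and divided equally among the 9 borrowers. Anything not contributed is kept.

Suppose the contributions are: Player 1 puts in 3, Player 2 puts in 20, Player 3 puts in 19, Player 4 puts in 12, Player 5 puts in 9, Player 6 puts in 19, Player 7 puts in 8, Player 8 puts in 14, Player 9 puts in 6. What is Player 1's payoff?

45.11 dollars

Total contributed: 3 + 20 + 19 + 12 + 9 + 19 + 8 + 14 + 6 = 110.
Each receives 2.3 × 110 / 9 = 28.11 from the group guarantee fund.
Player 1 keeps 20 − 3 = 17, so Player 1's payoff is 17 + 28.11 = 45.11.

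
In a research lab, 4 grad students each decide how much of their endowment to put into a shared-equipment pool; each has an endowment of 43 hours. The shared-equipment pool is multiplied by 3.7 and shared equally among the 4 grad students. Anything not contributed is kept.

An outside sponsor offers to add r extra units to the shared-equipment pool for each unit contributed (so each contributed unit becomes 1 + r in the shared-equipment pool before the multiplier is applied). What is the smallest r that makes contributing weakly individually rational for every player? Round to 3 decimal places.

With matching at rate r, one contributed unit becomes (1 + r) in the shared-equipment pool and returns 3.7 × (1 + r) / 4 to the contributor.
Setting this equal to 1: 1 + r = 4/3.7 = 1.0811.
So the minimum matching rate is r = 1.0811 − 1 = 0.081.

0.081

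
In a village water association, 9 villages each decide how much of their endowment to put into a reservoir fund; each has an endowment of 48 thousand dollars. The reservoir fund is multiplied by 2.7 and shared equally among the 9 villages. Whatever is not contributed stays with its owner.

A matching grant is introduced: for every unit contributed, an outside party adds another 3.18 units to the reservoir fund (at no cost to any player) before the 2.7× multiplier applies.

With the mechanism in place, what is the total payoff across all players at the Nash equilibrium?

Under the mechanism each unit contributed yields 2.7 × 4.18 / 9 = 1.2540 back to its contributor per unit of net cost, which exceeds 1, making full contribution the dominant choice for everyone.
So the Nash equilibrium is full contribution by all 9; the group earns 2.7 × 4.18 × 432 = 4875.55.

4875.55 thousand dollars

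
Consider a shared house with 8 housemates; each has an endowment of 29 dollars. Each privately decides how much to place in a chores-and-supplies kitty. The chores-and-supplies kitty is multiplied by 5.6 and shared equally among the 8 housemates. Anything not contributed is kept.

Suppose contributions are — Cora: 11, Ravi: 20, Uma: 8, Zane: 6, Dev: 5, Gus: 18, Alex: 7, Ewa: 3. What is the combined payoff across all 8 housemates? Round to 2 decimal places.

Total contributed: 11 + 20 + 8 + 6 + 5 + 18 + 7 + 3 = 78; total kept: 8 × 29 − 78 = 154.
The chores-and-supplies kitty pays out 5.6 × 78 = 436.80 in aggregate.
Group total = 154 + 436.80 = 590.80.

590.80 dollars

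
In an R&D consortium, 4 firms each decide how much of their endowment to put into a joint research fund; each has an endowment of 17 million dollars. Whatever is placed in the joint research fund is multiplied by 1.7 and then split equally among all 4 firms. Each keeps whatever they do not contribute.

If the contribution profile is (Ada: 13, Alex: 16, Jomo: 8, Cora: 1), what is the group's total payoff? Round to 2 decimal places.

Total contributed: 13 + 16 + 8 + 1 = 38; total kept: 4 × 17 − 38 = 30.
The joint research fund pays out 1.7 × 38 = 64.60 in aggregate.
Group total = 30 + 64.60 = 94.60.

94.60 million dollars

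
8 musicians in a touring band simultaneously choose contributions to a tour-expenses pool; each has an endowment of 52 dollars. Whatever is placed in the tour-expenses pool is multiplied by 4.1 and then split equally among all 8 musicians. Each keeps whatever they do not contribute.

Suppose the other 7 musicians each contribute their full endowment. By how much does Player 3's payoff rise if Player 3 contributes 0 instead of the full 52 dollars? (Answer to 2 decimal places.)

Switching from a contribution of 52 to 0 lets Player 3 keep an extra 52 dollars, but lowers the tour-expenses pool by 52, which costs Player 3 their own share of that drop: 4.1/8 × 52 = 26.65.
Net gain = 52 − 26.65 = 25.35. The private return per contributed unit (0.5125) is below 1, so free-riding is indeed the best response regardless of what the others do.

25.35 dollars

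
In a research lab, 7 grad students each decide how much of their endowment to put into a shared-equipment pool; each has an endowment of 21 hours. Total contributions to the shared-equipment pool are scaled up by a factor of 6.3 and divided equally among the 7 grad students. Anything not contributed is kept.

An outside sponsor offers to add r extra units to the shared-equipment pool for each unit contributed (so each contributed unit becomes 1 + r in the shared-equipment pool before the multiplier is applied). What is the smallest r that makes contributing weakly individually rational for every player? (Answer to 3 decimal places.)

With matching at rate r, one contributed unit becomes (1 + r) in the shared-equipment pool and returns 6.3 × (1 + r) / 7 to the contributor.
Setting this equal to 1: 1 + r = 7/6.3 = 1.1111.
So the minimum matching rate is r = 1.1111 − 1 = 0.111.

0.111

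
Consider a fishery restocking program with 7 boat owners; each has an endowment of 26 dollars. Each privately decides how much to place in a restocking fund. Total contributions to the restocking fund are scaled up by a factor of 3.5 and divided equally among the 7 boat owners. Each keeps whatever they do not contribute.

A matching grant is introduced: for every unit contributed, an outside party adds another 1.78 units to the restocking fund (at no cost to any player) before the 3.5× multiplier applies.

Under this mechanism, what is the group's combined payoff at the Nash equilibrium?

Under the mechanism each unit contributed yields 3.5 × 2.78 / 7 = 1.3900 back to its contributor per unit of net cost, which exceeds 1, making full contribution the dominant choice for everyone.
At the Nash equilibrium everyone contributes 26. Group total payoff = 3.5 × 2.78 × 182 = 1770.86.

1770.86 dollars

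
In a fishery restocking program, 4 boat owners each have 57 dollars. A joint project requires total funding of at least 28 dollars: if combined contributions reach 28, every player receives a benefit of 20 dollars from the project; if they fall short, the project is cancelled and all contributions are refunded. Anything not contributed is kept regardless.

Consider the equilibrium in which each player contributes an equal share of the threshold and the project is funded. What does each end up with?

Equal share of the threshold: 28/4 = 7.
At this profile no one gains by cutting their contribution: any cut drops the total below 28, the project is cancelled, contributions are refunded, and the deviator ends with 57, which is less than 57 − 7 + 20 = 70. Contributing more than 7 just wastes the excess. So contributing exactly 7 is a best response.
Each player's payoff: 57 − 7 + 20 = 70.

70 dollars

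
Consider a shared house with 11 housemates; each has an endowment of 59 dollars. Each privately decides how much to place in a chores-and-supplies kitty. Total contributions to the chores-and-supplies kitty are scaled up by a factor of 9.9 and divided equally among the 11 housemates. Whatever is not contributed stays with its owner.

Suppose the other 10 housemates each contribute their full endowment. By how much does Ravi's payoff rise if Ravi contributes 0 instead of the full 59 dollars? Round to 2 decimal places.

5.90 dollars

Switching from a contribution of 59 to 0 lets Ravi keep an extra 59 dollars, but lowers the chores-and-supplies kitty by 59, which costs Ravi their own share of that drop: 9.9/11 × 59 = 53.10.
Net gain = 59 − 53.10 = 5.90. The private return per contributed unit (0.9000) is below 1, so free-riding is indeed the best response regardless of what the others do.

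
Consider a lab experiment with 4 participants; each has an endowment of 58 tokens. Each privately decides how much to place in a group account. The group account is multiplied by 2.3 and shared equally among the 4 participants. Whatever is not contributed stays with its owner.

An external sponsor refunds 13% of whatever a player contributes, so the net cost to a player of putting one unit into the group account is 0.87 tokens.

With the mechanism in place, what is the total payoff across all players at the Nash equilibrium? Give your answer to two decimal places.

232.00 tokens

The effective private return is (2.3/4) / 0.87 = 0.6609, which is still under 1, so the mechanism doesn't change anyone's dominant strategy: zero contribution.
At the Nash equilibrium no one contributes; group total payoff = 4 × 58 = 232.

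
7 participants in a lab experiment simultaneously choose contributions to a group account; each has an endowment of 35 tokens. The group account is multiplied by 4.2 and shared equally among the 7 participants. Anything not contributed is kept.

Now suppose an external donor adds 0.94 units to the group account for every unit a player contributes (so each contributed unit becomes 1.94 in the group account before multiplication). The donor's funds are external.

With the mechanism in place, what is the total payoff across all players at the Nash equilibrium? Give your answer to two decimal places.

Under the mechanism each unit contributed yields 4.2 × 1.94 / 7 = 1.1640 back to its contributor per unit of net cost, which exceeds 1, making full contribution the dominant choice for everyone.
At the Nash equilibrium everyone contributes 35. Group total payoff = 4.2 × 1.94 × 245 = 1996.26.

1996.26 tokens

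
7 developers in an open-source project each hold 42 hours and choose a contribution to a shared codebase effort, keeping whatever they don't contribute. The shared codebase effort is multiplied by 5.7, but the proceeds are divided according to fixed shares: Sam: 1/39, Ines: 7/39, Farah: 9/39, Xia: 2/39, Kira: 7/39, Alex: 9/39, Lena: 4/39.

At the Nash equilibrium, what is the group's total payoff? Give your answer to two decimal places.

1083.60 hours

Player j's private return per contributed unit is 5.7 × (j's share). Contributing is weakly dominant for j when that share is at least 1/5.7 = 0.1754, and contributing 0 is dominant otherwise.
Ines, Farah, Kira and Alex are above the threshold, contributing 42 each; the remaining 3 contribute 0. Total contributed: 168.
The shared codebase effort pays out 5.7 × 168 = 957.60 in total (split across the unequal shares, but the aggregate is all that matters for the group sum).
The 3 free-riders keep 42 each, adding 126. Group total = 126 + 957.60 = 1083.60.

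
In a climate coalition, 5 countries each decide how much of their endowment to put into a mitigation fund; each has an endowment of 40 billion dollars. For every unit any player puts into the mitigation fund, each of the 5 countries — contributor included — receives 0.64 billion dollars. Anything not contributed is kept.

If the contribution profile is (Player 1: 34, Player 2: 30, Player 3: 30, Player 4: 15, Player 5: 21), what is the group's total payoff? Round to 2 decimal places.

Total contributed: 34 + 30 + 30 + 15 + 21 = 130; total kept: 5 × 40 − 130 = 70.
The mitigation fund pays out 0.64 × 5 × 130 = 416.00 in aggregate.
Group total = 70 + 416.00 = 486.00.

486.00 billion dollars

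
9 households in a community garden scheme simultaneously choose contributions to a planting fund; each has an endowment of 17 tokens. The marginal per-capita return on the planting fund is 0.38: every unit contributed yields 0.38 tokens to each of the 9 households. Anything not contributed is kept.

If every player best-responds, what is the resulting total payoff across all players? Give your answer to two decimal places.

The private return per contributed unit is 0.38 < 1, so contributing 0 is dominant for every player. At the Nash equilibrium everyone keeps their 17, and the group total is 9 × 17 = 153.

153.00 tokens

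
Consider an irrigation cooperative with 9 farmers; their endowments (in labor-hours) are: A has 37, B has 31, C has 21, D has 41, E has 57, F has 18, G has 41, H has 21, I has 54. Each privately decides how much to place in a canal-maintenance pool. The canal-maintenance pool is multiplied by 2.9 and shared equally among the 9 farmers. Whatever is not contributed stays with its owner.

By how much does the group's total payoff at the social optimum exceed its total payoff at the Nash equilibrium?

The private return per contributed unit is 2.9/9 = 0.3222 < 1 for every player regardless of endowment, so the Nash equilibrium is zero contribution and the group total is Σ E_j = 37 + 31 + 21 + 41 + 57 + 18 + 41 + 21 + 54 = 321.
Each contributed unit returns 2.900 to the group, so the social optimum is full contribution by everyone: group total = 2.900 × 321 = 930.90.
Efficiency loss = (2.900 − 1) × 321 = 609.90.

609.90 labor-hours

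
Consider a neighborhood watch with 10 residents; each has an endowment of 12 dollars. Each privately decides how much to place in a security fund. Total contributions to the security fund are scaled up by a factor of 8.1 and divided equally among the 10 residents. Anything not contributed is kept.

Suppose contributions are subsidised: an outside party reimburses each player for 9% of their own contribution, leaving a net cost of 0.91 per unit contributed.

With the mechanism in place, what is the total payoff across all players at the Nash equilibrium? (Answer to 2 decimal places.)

The effective private return is (8.1/10) / 0.91 = 0.8901, which is still under 1, so the mechanism doesn't change anyone's dominant strategy: zero contribution.
At the Nash equilibrium no one contributes; group total payoff = 10 × 12 = 120.

120.00 dollars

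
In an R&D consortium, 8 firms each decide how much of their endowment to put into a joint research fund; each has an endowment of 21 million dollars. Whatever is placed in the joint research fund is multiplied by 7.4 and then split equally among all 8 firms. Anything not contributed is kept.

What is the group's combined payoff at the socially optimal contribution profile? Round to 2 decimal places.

Each contributed unit returns 7.400 to the group as a whole (0.9250 to each of 8 players), which exceeds 1, so the social optimum is full contribution: group total = 7.400 × 168 = 1243.20.

1243.20 million dollars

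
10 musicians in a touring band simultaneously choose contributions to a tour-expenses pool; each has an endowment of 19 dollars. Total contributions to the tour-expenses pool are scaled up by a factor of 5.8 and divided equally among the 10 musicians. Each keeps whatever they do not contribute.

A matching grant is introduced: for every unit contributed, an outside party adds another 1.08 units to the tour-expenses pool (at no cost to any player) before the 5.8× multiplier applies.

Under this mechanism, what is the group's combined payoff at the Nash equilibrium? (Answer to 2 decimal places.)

2292.16 dollars

The effective private return per unit is now 5.8 × 2.08 / 10 = 1.2064 > 1, so every player's dominant strategy flips to full contribution.
At the Nash equilibrium everyone contributes 19. Group total payoff = 5.8 × 2.08 × 190 = 2292.16.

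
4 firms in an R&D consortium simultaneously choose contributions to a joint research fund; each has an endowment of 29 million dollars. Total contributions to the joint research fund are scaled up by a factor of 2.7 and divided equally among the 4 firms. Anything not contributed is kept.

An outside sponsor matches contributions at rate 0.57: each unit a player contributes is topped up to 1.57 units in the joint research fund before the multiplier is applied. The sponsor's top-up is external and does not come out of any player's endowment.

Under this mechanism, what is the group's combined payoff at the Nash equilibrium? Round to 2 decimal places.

The effective private return per unit is now 2.7 × 1.57 / 4 = 1.0598 > 1, so every player's dominant strategy flips to full contribution.
So the Nash equilibrium is full contribution by all 4; the group earns 2.7 × 1.57 × 116 = 491.72.

491.72 million dollars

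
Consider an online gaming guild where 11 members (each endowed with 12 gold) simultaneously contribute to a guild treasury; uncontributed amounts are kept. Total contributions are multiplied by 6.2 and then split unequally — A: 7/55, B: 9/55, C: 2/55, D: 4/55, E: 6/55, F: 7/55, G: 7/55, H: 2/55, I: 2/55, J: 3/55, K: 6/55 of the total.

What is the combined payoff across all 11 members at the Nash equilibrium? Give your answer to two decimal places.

194.40 gold

Each unit j contributes comes back to j as 6.2 × (j's share), so j prefers to contribute only if that share exceeds 1/6.2 = 0.1613; otherwise keeping the unit dominates.
The only share above 0.1613 is B's 9/55, contributing 12; the remaining 10 contribute 0. Total contributed: 12.
The guild treasury pays out 6.2 × 12 = 74.40 in total (split across the unequal shares, but the aggregate is all that matters for the group sum).
The 10 free-riders keep 12 each, adding 120. Group total = 120 + 74.40 = 194.40.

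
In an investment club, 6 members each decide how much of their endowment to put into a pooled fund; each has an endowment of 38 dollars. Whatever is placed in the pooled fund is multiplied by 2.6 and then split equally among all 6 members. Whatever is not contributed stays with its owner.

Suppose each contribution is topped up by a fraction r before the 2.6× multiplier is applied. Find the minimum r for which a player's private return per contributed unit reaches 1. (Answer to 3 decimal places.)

1.308

With matching at rate r, one contributed unit becomes (1 + r) in the pooled fund and returns 2.6 × (1 + r) / 6 to the contributor.
Setting this equal to 1: 1 + r = 6/2.6 = 2.3077.
So the minimum matching rate is r = 2.3077 − 1 = 1.308.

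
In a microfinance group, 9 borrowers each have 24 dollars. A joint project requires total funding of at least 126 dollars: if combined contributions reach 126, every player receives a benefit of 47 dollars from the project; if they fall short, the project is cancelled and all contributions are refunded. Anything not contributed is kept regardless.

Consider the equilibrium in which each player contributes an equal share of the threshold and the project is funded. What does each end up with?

57 dollars

Equal share of the threshold: 126/9 = 14.
At this profile no one gains by cutting their contribution: any cut drops the total below 126, the project is cancelled, contributions are refunded, and the deviator ends with 24, which is less than 24 − 14 + 47 = 57. Contributing more than 14 just wastes the excess. So contributing exactly 14 is a best response.
Each player's payoff: 24 − 14 + 47 = 57.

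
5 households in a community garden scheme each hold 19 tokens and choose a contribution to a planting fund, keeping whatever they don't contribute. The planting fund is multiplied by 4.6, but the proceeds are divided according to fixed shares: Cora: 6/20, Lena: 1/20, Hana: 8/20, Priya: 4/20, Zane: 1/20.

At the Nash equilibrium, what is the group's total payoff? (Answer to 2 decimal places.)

231.80 tokens

For player j, contributing a unit is worthwhile iff 4.6 × (j's share) ≥ 1, i.e. iff j's share is at least 0.2174.
Cora and Hana are above the threshold, contributing 19 each; the remaining 3 contribute 0. Total contributed: 38.
The planting fund pays out 4.6 × 38 = 174.80 in total (split across the unequal shares, but the aggregate is all that matters for the group sum).
The 3 free-riders keep 19 each, adding 57. Group total = 57 + 174.80 = 231.80.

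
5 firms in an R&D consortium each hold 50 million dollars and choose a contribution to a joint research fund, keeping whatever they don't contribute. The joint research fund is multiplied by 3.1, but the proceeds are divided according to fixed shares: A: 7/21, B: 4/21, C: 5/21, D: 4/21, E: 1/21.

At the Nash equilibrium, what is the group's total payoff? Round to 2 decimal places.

Each unit j contributes comes back to j as 3.1 × (j's share), so j prefers to contribute only if that share exceeds 1/3.1 = 0.3226; otherwise keeping the unit dominates.
The only share above 0.3226 is A's 7/21, contributing 50; the remaining 4 contribute 0. Total contributed: 50.
The joint research fund pays out 3.1 × 50 = 155.00 in total (split across the unequal shares, but the aggregate is all that matters for the group sum).
The 4 free-riders keep 50 each, adding 200. Group total = 200 + 155.00 = 355.00.

355.00 million dollars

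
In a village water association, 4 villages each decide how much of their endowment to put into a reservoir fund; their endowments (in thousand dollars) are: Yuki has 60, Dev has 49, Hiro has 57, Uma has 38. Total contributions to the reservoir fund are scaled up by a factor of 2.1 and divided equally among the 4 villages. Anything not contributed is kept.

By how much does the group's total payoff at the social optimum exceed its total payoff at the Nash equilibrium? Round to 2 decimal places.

224.40 thousand dollars

The private return per contributed unit is 2.1/4 = 0.5250 < 1 for every player regardless of endowment, so the Nash equilibrium is zero contribution and the group total is Σ E_j = 60 + 49 + 57 + 38 = 204.
Each contributed unit returns 2.100 to the group, so the social optimum is full contribution by everyone: group total = 2.100 × 204 = 428.40.
Efficiency loss = (2.100 − 1) × 204 = 224.40.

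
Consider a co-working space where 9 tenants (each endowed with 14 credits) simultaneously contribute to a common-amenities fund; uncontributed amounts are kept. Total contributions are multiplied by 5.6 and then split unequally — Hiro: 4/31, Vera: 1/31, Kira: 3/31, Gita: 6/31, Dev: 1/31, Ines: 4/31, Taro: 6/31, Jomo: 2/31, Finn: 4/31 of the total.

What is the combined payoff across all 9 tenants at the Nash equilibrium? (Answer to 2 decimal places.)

A player with share s gets back 5.6·s per unit contributed, so full contribution is dominant for anyone with s > 1/5.6 = 0.1786 and zero contribution is dominant for anyone below.
Gita and Taro clear that bar, contributing 14 each; the remaining 7 contribute 0. Total contributed: 28.
The common-amenities fund pays out 5.6 × 28 = 156.80 in total (split across the unequal shares, but the aggregate is all that matters for the group sum).
The 7 free-riders keep 14 each, adding 98. Group total = 98 + 156.80 = 254.80.

254.80 credits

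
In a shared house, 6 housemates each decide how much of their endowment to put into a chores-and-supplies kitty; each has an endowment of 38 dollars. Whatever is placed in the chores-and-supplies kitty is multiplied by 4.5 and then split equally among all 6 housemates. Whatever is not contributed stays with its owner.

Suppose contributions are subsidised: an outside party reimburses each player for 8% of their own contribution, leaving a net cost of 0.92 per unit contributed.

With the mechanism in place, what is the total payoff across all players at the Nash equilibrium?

228.00 dollars

The effective private return is (4.5/6) / 0.92 = 0.8152, which is still under 1, so the mechanism doesn't change anyone's dominant strategy: zero contribution.
At the Nash equilibrium no one contributes; group total payoff = 6 × 38 = 228.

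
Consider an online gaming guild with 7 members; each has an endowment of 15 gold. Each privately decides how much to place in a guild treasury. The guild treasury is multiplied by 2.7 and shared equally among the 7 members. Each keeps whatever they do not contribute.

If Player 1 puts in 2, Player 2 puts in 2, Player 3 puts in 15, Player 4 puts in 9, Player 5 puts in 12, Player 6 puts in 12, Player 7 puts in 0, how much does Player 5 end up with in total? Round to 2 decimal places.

Total contributed: 2 + 2 + 15 + 9 + 12 + 12 + 0 = 52.
Each receives 2.7 × 52 / 7 = 20.06 from the guild treasury.
Player 5 keeps 15 − 12 = 3, so Player 5's payoff is 3 + 20.06 = 23.06.

23.06 gold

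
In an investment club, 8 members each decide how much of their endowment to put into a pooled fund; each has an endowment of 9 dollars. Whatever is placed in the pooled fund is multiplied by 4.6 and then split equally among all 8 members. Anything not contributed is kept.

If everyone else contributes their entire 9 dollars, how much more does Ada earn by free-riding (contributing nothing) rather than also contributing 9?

3.83 dollars

Switching from a contribution of 9 to 0 lets Ada keep an extra 9 dollars, but lowers the pooled fund by 9, which costs Ada their own share of that drop: 4.6/8 × 9 = 5.17.
Net gain = 9 − 5.17 = 3.83. The private return per contributed unit (0.5750) is below 1, so free-riding is indeed the best response regardless of what the others do.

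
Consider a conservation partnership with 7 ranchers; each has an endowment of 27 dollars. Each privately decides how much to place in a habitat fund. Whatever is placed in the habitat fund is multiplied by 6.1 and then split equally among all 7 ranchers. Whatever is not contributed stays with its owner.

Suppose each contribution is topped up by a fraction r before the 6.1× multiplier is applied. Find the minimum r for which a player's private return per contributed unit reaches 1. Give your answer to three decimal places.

0.148

With matching at rate r, one contributed unit becomes (1 + r) in the habitat fund and returns 6.1 × (1 + r) / 7 to the contributor.
Setting this equal to 1: 1 + r = 7/6.1 = 1.1475.
So the minimum matching rate is r = 1.1475 − 1 = 0.148.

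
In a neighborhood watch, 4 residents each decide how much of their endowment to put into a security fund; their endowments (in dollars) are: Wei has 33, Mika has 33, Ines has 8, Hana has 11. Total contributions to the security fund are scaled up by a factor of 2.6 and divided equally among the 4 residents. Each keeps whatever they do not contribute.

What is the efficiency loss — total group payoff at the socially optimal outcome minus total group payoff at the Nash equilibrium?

The private return per contributed unit is 2.6/4 = 0.6500 < 1 for every player regardless of endowment, so the Nash equilibrium is zero contribution and the group total is Σ E_j = 33 + 33 + 8 + 11 = 85.
Each contributed unit returns 2.600 to the group, so the social optimum is full contribution by everyone: group total = 2.600 × 85 = 221.00.
Efficiency loss = (2.600 − 1) × 85 = 136.00.

136.00 dollars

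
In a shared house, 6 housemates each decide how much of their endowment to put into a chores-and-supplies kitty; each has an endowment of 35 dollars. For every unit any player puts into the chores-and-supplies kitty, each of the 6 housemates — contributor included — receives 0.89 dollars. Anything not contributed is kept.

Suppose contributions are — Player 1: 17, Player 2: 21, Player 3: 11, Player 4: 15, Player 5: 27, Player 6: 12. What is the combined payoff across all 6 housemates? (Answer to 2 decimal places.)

657.02 dollars

Total contributed: 17 + 21 + 11 + 15 + 27 + 12 = 103; total kept: 6 × 35 − 103 = 107.
The chores-and-supplies kitty pays out 0.89 × 6 × 103 = 550.02 in aggregate.
Group total = 107 + 550.02 = 657.02.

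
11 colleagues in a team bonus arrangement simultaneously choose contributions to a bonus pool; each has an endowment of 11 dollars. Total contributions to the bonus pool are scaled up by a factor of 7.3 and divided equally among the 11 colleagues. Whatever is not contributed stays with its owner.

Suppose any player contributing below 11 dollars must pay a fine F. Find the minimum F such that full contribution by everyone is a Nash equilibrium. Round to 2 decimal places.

3.70 dollars

Given the others contribute fully, the best deviation is to contribute 0 (any partial contribution still incurs the fine and gives up units whose private return 0.6636 is below 1).
Deviating from 11 to 0 saves 11 dollars but forfeits the deviator's share of the drop in the bonus pool: 7.3/11 × 11 = 7.30.
So the deviation gain is 11 − 7.30 = 3.70, and the fine must be at least 3.70 dollars to wipe it out.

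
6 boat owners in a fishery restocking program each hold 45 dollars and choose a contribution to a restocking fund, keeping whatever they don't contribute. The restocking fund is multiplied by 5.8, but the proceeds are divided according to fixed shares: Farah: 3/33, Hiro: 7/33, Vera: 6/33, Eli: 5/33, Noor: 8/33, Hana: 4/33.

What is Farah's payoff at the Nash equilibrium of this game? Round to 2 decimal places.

116.18 dollars

A player with share s gets back 5.8·s per unit contributed, so full contribution is dominant for anyone with s > 1/5.8 = 0.1724 and zero contribution is dominant for anyone below.
Hiro, Vera and Noor clear that bar, contributing 45 each; the remaining 3 contribute 0. Total contributed: 135.
Farah keeps 45 and receives 5.8 × 135 × 3/33 = 71.18 from the restocking fund, for a payoff of 116.18.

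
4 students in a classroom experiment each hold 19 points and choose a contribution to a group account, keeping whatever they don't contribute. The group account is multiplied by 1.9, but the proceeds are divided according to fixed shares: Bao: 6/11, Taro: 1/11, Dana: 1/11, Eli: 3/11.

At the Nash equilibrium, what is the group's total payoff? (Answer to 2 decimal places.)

93.10 points

Player j's private return per contributed unit is 1.9 × (j's share). Contributing is weakly dominant for j when that share is at least 1/1.9 = 0.5263, and contributing 0 is dominant otherwise.
Bao alone (share 6/11) is above the threshold, contributing 19; the remaining 3 contribute 0. Total contributed: 19.
The group account pays out 1.9 × 19 = 36.10 in total (split across the unequal shares, but the aggregate is all that matters for the group sum).
The 3 free-riders keep 19 each, adding 57. Group total = 57 + 36.10 = 93.10.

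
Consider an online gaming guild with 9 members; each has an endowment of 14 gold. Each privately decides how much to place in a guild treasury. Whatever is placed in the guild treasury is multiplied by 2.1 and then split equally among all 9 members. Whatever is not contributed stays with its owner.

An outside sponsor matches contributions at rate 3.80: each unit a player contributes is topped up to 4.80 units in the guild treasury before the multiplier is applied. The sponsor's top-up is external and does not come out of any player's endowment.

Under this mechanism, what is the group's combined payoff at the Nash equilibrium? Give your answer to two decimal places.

The effective private return per unit is now 2.1 × 4.80 / 9 = 1.1200 > 1, so every player's dominant strategy flips to full contribution.
At the Nash equilibrium everyone contributes 14. Group total payoff = 2.1 × 4.80 × 126 = 1270.08.

1270.08 gold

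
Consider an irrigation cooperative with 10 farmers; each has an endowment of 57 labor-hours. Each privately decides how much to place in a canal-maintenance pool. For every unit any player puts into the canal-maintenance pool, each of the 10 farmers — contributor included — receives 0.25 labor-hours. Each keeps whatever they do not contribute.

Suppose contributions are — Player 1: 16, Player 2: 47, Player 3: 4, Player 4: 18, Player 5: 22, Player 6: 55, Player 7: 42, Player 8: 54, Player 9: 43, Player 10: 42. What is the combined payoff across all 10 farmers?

1084.50 labor-hours

Total contributed: 16 + 47 + 4 + 18 + 22 + 55 + 42 + 54 + 43 + 42 = 343; total kept: 10 × 57 − 343 = 227.
The canal-maintenance pool pays out 0.25 × 10 × 343 = 857.50 in aggregate.
Group total = 227 + 857.50 = 1084.50.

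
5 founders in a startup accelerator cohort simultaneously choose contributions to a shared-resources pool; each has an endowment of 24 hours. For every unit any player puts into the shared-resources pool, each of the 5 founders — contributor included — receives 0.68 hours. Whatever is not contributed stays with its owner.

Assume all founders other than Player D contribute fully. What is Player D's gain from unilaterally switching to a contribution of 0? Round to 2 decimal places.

Switching from a contribution of 24 to 0 lets Player D keep an extra 24 hours, but lowers the shared-resources pool by 24, which costs Player D their own share of that drop: 0.68 × 24 = 16.32.
Net gain = 24 − 16.32 = 7.68. The private return per contributed unit (0.68) is below 1, so free-riding is indeed the best response regardless of what the others do.

7.68 hours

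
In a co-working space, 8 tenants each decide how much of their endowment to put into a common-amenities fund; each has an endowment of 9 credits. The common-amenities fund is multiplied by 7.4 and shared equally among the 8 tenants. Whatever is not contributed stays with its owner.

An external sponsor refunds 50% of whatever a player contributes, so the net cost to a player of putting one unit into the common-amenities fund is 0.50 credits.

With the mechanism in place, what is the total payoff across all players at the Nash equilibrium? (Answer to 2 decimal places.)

Under the mechanism each unit contributed yields (7.4/8) / 0.50 = 1.8500 back to its contributor per unit of net cost, which exceeds 1, making full contribution the dominant choice for everyone.
At the Nash equilibrium everyone contributes 9. Group total payoff = 8 × (9 × 0.50 + 7.4 × 9) = 568.80.

568.80 credits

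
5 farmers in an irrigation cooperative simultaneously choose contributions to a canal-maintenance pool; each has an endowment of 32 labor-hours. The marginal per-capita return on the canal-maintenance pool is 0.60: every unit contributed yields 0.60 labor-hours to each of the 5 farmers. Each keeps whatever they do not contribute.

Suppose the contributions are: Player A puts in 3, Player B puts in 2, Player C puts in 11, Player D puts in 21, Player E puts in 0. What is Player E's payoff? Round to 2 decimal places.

Total contributed: 3 + 2 + 11 + 21 + 0 = 37.
Each receives 0.60 × 37 = 22.20 from the canal-maintenance pool.
Player E keeps 32 − 0 = 32, so Player E's payoff is 32 + 22.20 = 54.20.

54.20 labor-hours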